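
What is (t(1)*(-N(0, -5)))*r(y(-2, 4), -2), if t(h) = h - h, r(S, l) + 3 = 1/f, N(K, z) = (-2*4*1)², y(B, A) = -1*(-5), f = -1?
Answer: 0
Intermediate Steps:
y(B, A) = 5
N(K, z) = 64 (N(K, z) = (-8*1)² = (-8)² = 64)
r(S, l) = -4 (r(S, l) = -3 + 1/(-1) = -3 - 1 = -4)
t(h) = 0
(t(1)*(-N(0, -5)))*r(y(-2, 4), -2) = (0*(-1*64))*(-4) = (0*(-64))*(-4) = 0*(-4) = 0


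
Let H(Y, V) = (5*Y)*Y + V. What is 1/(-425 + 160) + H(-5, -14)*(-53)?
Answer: -1558996/265 ≈ -5883.0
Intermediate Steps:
H(Y, V) = V + 5*Y**2 (H(Y, V) = 5*Y**2 + V = V + 5*Y**2)
1/(-425 + 160) + H(-5, -14)*(-53) = 1/(-425 + 160) + (-14 + 5*(-5)**2)*(-53) = 1/(-265) + (-14 + 5*25)*(-53) = -1/265 + (-14 + 125)*(-53) = -1/265 + 111*(-53) = -1/265 - 5883 = -1558996/265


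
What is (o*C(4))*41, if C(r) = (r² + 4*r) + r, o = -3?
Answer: -4428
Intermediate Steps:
C(r) = r² + 5*r
(o*C(4))*41 = -12*(5 + 4)*41 = -12*9*41 = -3*36*41 = -108*41 = -4428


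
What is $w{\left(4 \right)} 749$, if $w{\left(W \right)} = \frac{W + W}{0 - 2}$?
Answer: $-2996$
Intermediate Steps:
$w{\left(W \right)} = - W$ ($w{\left(W \right)} = \frac{2 W}{-2} = 2 W \left(- \frac{1}{2}\right) = - W$)
$w{\left(4 \right)} 749 = \left(-1\right) 4 \cdot 749 = \left(-4\right) 749 = -2996$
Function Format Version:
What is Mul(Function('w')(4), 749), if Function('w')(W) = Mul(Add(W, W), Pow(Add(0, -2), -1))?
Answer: -2996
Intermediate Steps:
Function('w')(W) = Mul(-1, W) (Function('w')(W) = Mul(Mul(2, W), Pow(-2, -1)) = Mul(Mul(2, W), Rational(-1, 2)) = Mul(-1, W))
Mul(Function('w')(4), 749) = Mul(Mul(-1, 4), 749) = Mul(-4, 749) = -2996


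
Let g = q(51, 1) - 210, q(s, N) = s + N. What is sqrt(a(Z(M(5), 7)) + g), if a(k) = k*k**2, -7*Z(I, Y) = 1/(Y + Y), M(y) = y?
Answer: I*sqrt(297416674)/1372 ≈ 12.57*I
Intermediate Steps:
q(s, N) = N + s
Z(I, Y) = -1/(14*Y) (Z(I, Y) = -1/(7*(Y + Y)) = -1/(2*Y)/7 = -1/(14*Y))
a(k) = k**3
g = -158 (g = (1 + 51) - 210 = 52 - 210 = -158)
sqrt(a(Z(M(5), 7)) + g) = sqrt((-1/14/7)**3 - 158) = sqrt((-1/14*1/7)**3 - 158) = sqrt((-1/98)**3 - 158) = sqrt(-1/941192 - 158) = sqrt(-148708337/941192) = I*sqrt(297416674)/1372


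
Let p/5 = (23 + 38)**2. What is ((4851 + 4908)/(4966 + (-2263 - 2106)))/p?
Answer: 3253/3702395 ≈ 0.00087862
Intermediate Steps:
p = 18605 (p = 5*(23 + 38)**2 = 5*61**2 = 5*3721 = 18605)
((4851 + 4908)/(4966 + (-2263 - 2106)))/p = ((4851 + 4908)/(4966 + (-2263 - 2106)))/18605 = (9759/(4966 - 4369))*(1/18605) = (9759/597)*(1/18605) = (9759*(1/597))*(1/18605) = (3253/199)*(1/18605) = 3253/3702395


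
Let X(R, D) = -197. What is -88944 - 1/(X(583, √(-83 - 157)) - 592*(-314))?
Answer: -16516100305/185691 ≈ -88944.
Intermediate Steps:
-88944 - 1/(X(583, √(-83 - 157)) - 592*(-314)) = -88944 - 1/(-197 - 592*(-314)) = -88944 - 1/(-197 + 185888) = -88944 - 1/185691 = -16516100305/185691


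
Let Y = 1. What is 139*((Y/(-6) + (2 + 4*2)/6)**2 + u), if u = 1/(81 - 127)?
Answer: 28495/92 ≈ 309.73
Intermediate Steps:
u = -1/46 (u = 1/(-46) = -1/46 ≈ -0.021739)
139*((Y/(-6) + (2 + 4*2)/6)**2 + u) = 139*((1/(-6) + (2 + 4*2)/6)**2 - 1/46) = 139*((1*(-1/6) + (2 + 8)*(1/6))**2 - 1/46) = 139*((-1/6 + 10*(1/6))**2 - 1/46) = 139*((-1/6 + 5/3)**2 - 1/46) = 139*((3/2)**2 - 1/46) = 139*(9/4 - 1/46) = 139*(205/92) = 28495/92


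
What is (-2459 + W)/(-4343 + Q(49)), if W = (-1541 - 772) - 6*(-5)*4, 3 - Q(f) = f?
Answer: 4652/4389 ≈ 1.0599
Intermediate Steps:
Q(f) = 3 - f
W = -2193 (W = -2313 + 30*4 = -2313 + 120 = -2193)
(-2459 + W)/(-4343 + Q(49)) = (-2459 - 2193)/(-4343 + (3 - 1*49)) = -4652/(-4343 + (3 - 49)) = -4652/(-4343 - 46) = -4652/(-4389) = -4652*(-1/4389) = 4652/4389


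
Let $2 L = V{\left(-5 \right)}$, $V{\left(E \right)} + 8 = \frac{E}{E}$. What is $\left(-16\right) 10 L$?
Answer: $560$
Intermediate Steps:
$V{\left(E \right)} = -7$ ($V{\left(E \right)} = -8 + \frac{E}{E} = -8 + 1 = -7$)
$L = - \frac{7}{2}$ ($L = \frac{1}{2} \left(-7\right) = - \frac{7}{2} \approx -3.5$)
$\left(-16\right) 10 L = \left(-16\right) 10 \left(- \frac{7}{2}\right) = \left(-160\right) \left(- \frac{7}{2}\right) = 560$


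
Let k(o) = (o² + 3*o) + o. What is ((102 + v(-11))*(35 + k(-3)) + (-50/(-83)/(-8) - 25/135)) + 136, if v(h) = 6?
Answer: 32196353/8964 ≈ 3591.7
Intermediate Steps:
k(o) = o² + 4*o
((102 + v(-11))*(35 + k(-3)) + (-50/(-83)/(-8) - 25/135)) + 136 = ((102 + 6)*(35 - 3*(4 - 3)) + (-50/(-83)/(-8) - 25/135)) + 136 = (108*(35 - 3*1) + (-50*(-1/83)*(-⅛) - 25*1/135)) + 136 = (108*(35 - 3) + ((50/83)*(-⅛) - 5/27)) + 136 = (108*32 + (-25/332 - 5/27)) + 136 = (3456 - 2335/8964) + 136 = 30977249/8964 + 136 = 32196353/8964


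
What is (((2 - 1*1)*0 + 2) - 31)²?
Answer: 841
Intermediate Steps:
(((2 - 1*1)*0 + 2) - 31)² = (((2 - 1)*0 + 2) - 31)² = ((1*0 + 2) - 31)² = ((0 + 2) - 31)² = (2 - 31)² = (-29)² = 841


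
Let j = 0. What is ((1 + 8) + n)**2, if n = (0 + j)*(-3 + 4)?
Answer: 81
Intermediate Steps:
n = 0 (n = (0 + 0)*(-3 + 4) = 0*1 = 0)
((1 + 8) + n)**2 = ((1 + 8) + 0)**2 = (9 + 0)**2 = 9**2 = 81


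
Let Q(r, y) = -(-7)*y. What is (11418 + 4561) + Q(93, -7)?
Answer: 15930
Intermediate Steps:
Q(r, y) = 7*y
(11418 + 4561) + Q(93, -7) = (11418 + 4561) + 7*(-7) = 15979 - 49 = 15930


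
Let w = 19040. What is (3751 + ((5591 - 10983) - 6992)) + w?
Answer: 10407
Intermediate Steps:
(3751 + ((5591 - 10983) - 6992)) + w = (3751 + ((5591 - 10983) - 6992)) + 19040 = (3751 + (-5392 - 6992)) + 19040 = (3751 - 12384) + 19040 = -8633 + 19040 = 10407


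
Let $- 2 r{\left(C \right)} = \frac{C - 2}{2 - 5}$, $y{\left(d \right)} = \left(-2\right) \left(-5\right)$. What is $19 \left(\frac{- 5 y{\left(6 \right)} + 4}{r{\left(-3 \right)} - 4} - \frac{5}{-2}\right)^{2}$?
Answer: $\frac{9230371}{3364} \approx 2743.9$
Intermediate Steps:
$y{\left(d \right)} = 10$
$r{\left(C \right)} = - \frac{1}{3} + \frac{C}{6}$ ($r{\left(C \right)} = - \frac{\left(C - 2\right) \frac{1}{2 - 5}}{2} = - \frac{\left(-2 + C\right) \frac{1}{-3}}{2} = - \frac{\left(-2 + C\right) \left(- \frac{1}{3}\right)}{2} = - \frac{\frac{2}{3} - \frac{C}{3}}{2} = - \frac{1}{3} + \frac{C}{6}$)
$19 \left(\frac{- 5 y{\left(6 \right)} + 4}{r{\left(-3 \right)} - 4} - \frac{5}{-2}\right)^{2} = 19 \left(\frac{\left(-5\right) 10 + 4}{\left(- \frac{1}{3} + \frac{1}{6} \left(-3\right)\right) - 4} - \frac{5}{-2}\right)^{2} = 19 \left(\frac{-50 + 4}{\left(- \frac{1}{3} - \frac{1}{2}\right) - 4} - - \frac{5}{2}\right)^{2} = 19 \left(- \frac{46}{- \frac{5}{6} - 4} + \frac{5}{2}\right)^{2} = 19 \left(- \frac{46}{- \frac{29}{6}} + \frac{5}{2}\right)^{2} = 19 \left(\left(-46\right) \left(- \frac{6}{29}\right) + \frac{5}{2}\right)^{2} = 19 \left(\frac{276}{29} + \frac{5}{2}\right)^{2} = 19 \left(\frac{697}{58}\right)^{2} = 19 \cdot \frac{485809}{3364} = \frac{9230371}{3364}$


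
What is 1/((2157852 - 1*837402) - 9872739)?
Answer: -1/8552289 ≈ -1.1693e-7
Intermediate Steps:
1/((2157852 - 1*837402) - 9872739) = 1/((2157852 - 837402) - 9872739) = 1/(1320450 - 9872739) = 1/(-8552289) = -1/8552289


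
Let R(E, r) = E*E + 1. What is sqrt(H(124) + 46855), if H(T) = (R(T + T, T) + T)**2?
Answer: 4*sqrt(237386281) ≈ 61629.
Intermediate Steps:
R(E, r) = 1 + E**2 (R(E, r) = E**2 + 1 = 1 + E**2)
H(T) = (1 + T + 4*T**2)**2 (H(T) = ((1 + (T + T)**2) + T)**2 = ((1 + (2*T)**2) + T)**2 = ((1 + 4*T**2) + T)**2 = (1 + T + 4*T**2)**2)
sqrt(H(124) + 46855) = sqrt((1 + 124 + 4*124**2)**2 + 46855) = sqrt((1 + 124 + 4*15376)**2 + 46855) = sqrt((1 + 124 + 61504)**2 + 46855) = sqrt(61629**2 + 46855) = sqrt(3798133641 + 46855) = sqrt(3798180496) = 4*sqrt(237386281)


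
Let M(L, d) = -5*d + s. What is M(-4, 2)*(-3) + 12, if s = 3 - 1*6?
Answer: 51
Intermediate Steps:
s = -3 (s = 3 - 6 = -3)
M(L, d) = -3 - 5*d (M(L, d) = -5*d - 3 = -3 - 5*d)
M(-4, 2)*(-3) + 12 = (-3 - 5*2)*(-3) + 12 = (-3 - 10)*(-3) + 12 = -13*(-3) + 12 = 39 + 12 = 51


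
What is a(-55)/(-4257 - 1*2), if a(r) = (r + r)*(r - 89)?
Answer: -15840/4259 ≈ -3.7192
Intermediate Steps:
a(r) = 2*r*(-89 + r) (a(r) = (2*r)*(-89 + r) = 2*r*(-89 + r))
a(-55)/(-4257 - 1*2) = (2*(-55)*(-89 - 55))/(-4257 - 1*2) = (2*(-55)*(-144))/(-4257 - 2) = 15840/(-4259) = 15840*(-1/4259) = -15840/4259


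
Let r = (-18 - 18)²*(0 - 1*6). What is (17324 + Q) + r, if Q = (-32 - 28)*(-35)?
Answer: 11648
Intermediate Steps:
Q = 2100 (Q = -60*(-35) = 2100)
r = -7776 (r = (-36)²*(0 - 6) = 1296*(-6) = -7776)
(17324 + Q) + r = (17324 + 2100) - 7776 = 19424 - 7776 = 11648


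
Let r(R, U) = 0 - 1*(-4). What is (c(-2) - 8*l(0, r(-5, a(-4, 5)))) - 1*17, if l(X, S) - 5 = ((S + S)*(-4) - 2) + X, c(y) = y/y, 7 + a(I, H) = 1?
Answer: 216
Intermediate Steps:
a(I, H) = -6 (a(I, H) = -7 + 1 = -6)
r(R, U) = 4 (r(R, U) = 0 + 4 = 4)
c(y) = 1
l(X, S) = 3 + X - 8*S (l(X, S) = 5 + (((S + S)*(-4) - 2) + X) = 5 + (((2*S)*(-4) - 2) + X) = 5 + ((-8*S - 2) + X) = 5 + ((-2 - 8*S) + X) = 5 + (-2 + X - 8*S) = 3 + X - 8*S)
(c(-2) - 8*l(0, r(-5, a(-4, 5)))) - 1*17 = (1 - 8*(3 + 0 - 8*4)) - 1*17 = (1 - 8*(3 + 0 - 32)) - 17 = (1 - 8*(-29)) - 17 = (1 + 232) - 17 = 233 - 17 = 216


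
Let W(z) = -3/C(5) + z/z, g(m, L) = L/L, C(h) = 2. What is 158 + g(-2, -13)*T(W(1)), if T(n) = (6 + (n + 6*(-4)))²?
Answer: 2001/4 ≈ 500.25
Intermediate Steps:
g(m, L) = 1
W(z) = -½ (W(z) = -3/2 + z/z = -3*½ + 1 = -3/2 + 1 = -½)
T(n) = (-18 + n)² (T(n) = (6 + (n - 24))² = (6 + (-24 + n))² = (-18 + n)²)
158 + g(-2, -13)*T(W(1)) = 158 + 1*(-18 - ½)² = 158 + 1*(-37/2)² = 158 + 1*(1369/4) = 158 + 1369/4 = 2001/4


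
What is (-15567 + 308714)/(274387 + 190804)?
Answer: 293147/465191 ≈ 0.63017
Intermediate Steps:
(-15567 + 308714)/(274387 + 190804) = 293147/465191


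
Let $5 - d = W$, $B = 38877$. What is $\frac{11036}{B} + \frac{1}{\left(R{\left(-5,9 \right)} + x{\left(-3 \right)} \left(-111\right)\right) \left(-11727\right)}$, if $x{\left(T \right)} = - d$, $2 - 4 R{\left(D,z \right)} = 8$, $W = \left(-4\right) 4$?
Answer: $\frac{200987948198}{708029129187} \approx 0.28387$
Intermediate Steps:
$W = -16$
$d = 21$ ($d = 5 - -16 = 5 + 16 = 21$)
$R{\left(D,z \right)} = - \frac{3}{2}$ ($R{\left(D,z \right)} = \frac{1}{2} - 2 = - \frac{3}{2}$)
$x{\left(T \right)} = -21$ ($x{\left(T \right)} = \left(-1\right) 21 = -21$)
$\frac{11036}{B} + \frac{1}{\left(R{\left(-5,9 \right)} + x{\left(-3 \right)} \left(-111\right)\right) \left(-11727\right)} = \frac{11036}{38877} + \frac{1}{\left(- \frac{3}{2} - -2331\right) \left(-11727\right)} = 11036 \cdot \frac{1}{38877} + \frac{1}{- \frac{3}{2} + 2331} \left(- \frac{1}{11727}\right) = \frac{11036}{38877} + \frac{1}{\frac{4659}{2}} \left(- \frac{1}{11727}\right) = \frac{11036}{38877} + \frac{2}{4659} \left(- \frac{1}{11727}\right) = \frac{11036}{38877} - \frac{2}{54636093} = \frac{200987948198}{708029129187}$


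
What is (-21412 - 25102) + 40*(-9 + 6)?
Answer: -46634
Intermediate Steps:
(-21412 - 25102) + 40*(-9 + 6) = -46514 + 40*(-3) = -46514 - 120 = -46634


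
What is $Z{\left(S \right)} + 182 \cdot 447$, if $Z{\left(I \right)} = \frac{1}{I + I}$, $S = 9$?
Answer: $\frac{1464373}{18} \approx 81354.0$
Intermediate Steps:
$Z{\left(I \right)} = \frac{1}{2 I}$
$Z{\left(S \right)} + 182 \cdot 447 = \frac{1}{2 \cdot 9} + 182 \cdot 447 = \frac{1}{2} \cdot \frac{1}{9} + 81354 = \frac{1}{18} + 81354 = \frac{1464373}{18}$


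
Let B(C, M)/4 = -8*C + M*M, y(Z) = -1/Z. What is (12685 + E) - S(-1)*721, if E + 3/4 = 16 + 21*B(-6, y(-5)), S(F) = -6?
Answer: 2106161/100 ≈ 21062.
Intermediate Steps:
B(C, M) = -32*C + 4*M**2 (B(C, M) = 4*(-8*C + M*M) = 4*(-8*C + M**2) = 4*(M**2 - 8*C) = -32*C + 4*M**2)
E = 405061/100 (E = -3/4 + (16 + 21*(-32*(-6) + 4*(-1/(-5))**2)) = -3/4 + (16 + 21*(192 + 4*(-1*(-1/5))**2)) = -3/4 + (16 + 21*(192 + 4*(1/5)**2)) = -3/4 + (16 + 21*(192 + 4*(1/25))) = -3/4 + (16 + 21*(192 + 4/25)) = -3/4 + (16 + 21*(4804/25)) = -3/4 + (16 + 100884/25) = -3/4 + 101284/25 = 405061/100 ≈ 4050.6)
(12685 + E) - S(-1)*721 = (12685 + 405061/100) - (-6)*721 = 1673561/100 - 1*(-4326) = 1673561/100 + 4326 = 2106161/100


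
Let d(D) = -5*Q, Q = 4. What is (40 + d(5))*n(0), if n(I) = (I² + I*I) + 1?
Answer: 20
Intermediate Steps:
n(I) = 1 + 2*I² (n(I) = (I² + I²) + 1 = 2*I² + 1 = 1 + 2*I²)
d(D) = -20 (d(D) = -5*4 = -20)
(40 + d(5))*n(0) = (40 - 20)*(1 + 2*0²) = 20*(1 + 2*0) = 20*(1 + 0) = 20*1 = 20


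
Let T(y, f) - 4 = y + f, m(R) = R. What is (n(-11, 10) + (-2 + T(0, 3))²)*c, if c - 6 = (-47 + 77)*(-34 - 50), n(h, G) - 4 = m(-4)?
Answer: -62850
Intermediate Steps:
T(y, f) = 4 + f + y (T(y, f) = 4 + (y + f) = 4 + (f + y) = 4 + f + y)
n(h, G) = 0 (n(h, G) = 4 - 4 = 0)
c = -2514 (c = 6 + (-47 + 77)*(-34 - 50) = 6 + 30*(-84) = 6 - 2520 = -2514)
(n(-11, 10) + (-2 + T(0, 3))²)*c = (0 + (-2 + (4 + 3 + 0))²)*(-2514) = (0 + (-2 + 7)²)*(-2514) = (0 + 5²)*(-2514) = (0 + 25)*(-2514) = 25*(-2514) = -62850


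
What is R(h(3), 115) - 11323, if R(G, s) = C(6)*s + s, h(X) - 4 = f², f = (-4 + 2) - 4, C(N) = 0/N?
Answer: -11208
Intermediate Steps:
C(N) = 0
f = -6 (f = -2 - 4 = -6)
h(X) = 40 (h(X) = 4 + (-6)² = 4 + 36 = 40)
R(G, s) = s (R(G, s) = 0*s + s = 0 + s = s)
R(h(3), 115) - 11323 = 115 - 11323 = -11208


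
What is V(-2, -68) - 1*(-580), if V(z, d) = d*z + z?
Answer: 714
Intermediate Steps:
V(z, d) = z + d*z
V(-2, -68) - 1*(-580) = -2*(1 - 68) - 1*(-580) = -2*(-67) + 580 = 134 + 580 = 714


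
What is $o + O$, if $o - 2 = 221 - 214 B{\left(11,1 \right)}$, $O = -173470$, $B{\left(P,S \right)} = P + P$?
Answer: $-177955$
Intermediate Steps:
$B{\left(P,S \right)} = 2 P$
$o = -4485$ ($o = 2 + \left(221 - 214 \cdot 2 \cdot 11\right) = 2 + \left(221 - 4708\right) = 2 - 4487 = -4485$)
$o + O = -4485 - 173470 = -177955$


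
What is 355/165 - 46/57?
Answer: 281/209 ≈ 1.3445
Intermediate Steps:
355/165 - 46/57 = 355*(1/165) - 46*1/57 = 71/33 - 46/57 = 281/209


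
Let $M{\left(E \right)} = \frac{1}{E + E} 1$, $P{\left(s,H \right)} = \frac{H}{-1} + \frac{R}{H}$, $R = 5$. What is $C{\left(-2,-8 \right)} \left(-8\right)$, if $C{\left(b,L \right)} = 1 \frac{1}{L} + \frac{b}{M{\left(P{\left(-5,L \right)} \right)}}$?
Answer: $237$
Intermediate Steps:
$P{\left(s,H \right)} = - H + \frac{5}{H}$ ($P{\left(s,H \right)} = \frac{H}{-1} + \frac{5}{H} = H \left(-1\right) + \frac{5}{H} = - H + \frac{5}{H}$)
$M{\left(E \right)} = \frac{1}{2 E}$ ($M{\left(E \right)} = \frac{1}{2 E} 1 = \frac{1}{2 E}$)
$C{\left(b,L \right)} = \frac{1}{L} + b \left(- 2 L + \frac{10}{L}\right)$ ($C{\left(b,L \right)} = 1 \frac{1}{L} + \frac{b}{\frac{1}{2} \frac{1}{- L + \frac{5}{L}}} = \frac{1}{L} + b \left(- 2 L + \frac{10}{L}\right)$)
$C{\left(-2,-8 \right)} \left(-8\right) = \frac{1 - - 4 \left(-5 + \left(-8\right)^{2}\right)}{-8} \left(-8\right) = - \frac{1 - - 4 \left(-5 + 64\right)}{8} \left(-8\right) = - \frac{1 - \left(-4\right) 59}{8} \left(-8\right) = - \frac{1 + 236}{8} \left(-8\right) = \left(- \frac{1}{8}\right) 237 \left(-8\right) = \left(- \frac{237}{8}\right) \left(-8\right) = 237$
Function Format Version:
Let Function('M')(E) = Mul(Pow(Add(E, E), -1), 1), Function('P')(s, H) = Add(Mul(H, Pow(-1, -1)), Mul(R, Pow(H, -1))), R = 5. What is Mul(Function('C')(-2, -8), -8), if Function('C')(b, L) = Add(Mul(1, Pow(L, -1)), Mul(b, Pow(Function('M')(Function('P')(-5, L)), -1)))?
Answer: 237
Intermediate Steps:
Function('P')(s, H) = Add(Mul(-1, H), Mul(5, Pow(H, -1))) (Function('P')(s, H) = Add(Mul(H, Pow(-1, -1)), Mul(5, Pow(H, -1))) = Add(Mul(H, -1), Mul(5, Pow(H, -1))) = Add(Mul(-1, H), Mul(5, Pow(H, -1))))
Function('M')(E) = Mul(Rational(1, 2), Pow(E, -1)) (Function('M')(E) = Mul(Pow(Mul(2, E), -1), 1) = Mul(Mul(Rational(1, 2), Pow(E, -1)), 1) = Mul(Rational(1, 2), Pow(E, -1)))
Function('C')(b, L) = Add(Pow(L, -1), Mul(b, Add(Mul(-2, L), Mul(10, Pow(L, -1))))) (Function('C')(b, L) = Add(Mul(1, Pow(L, -1)), Mul(b, Pow(Mul(Rational(1, 2), Pow(Add(Mul(-1, L), Mul(5, Pow(L, -1))), -1)), -1))) = Add(Pow(L, -1), Mul(b, Add(Mul(-2, L), Mul(10, Pow(L, -1))))))
Mul(Function('C')(-2, -8), -8) = Mul(Mul(Pow(-8, -1), Add(1, Mul(-2, -2, Add(-5, Pow(-8, 2))))), -8) = Mul(Mul(Rational(-1, 8), Add(1, Mul(-2, -2, Add(-5, 64)))), -8) = Mul(Mul(Rational(-1, 8), Add(1, Mul(-2, -2, 59))), -8) = Mul(Mul(Rational(-1, 8), Add(1, 236)), -8) = Mul(Mul(Rational(-1, 8), 237), -8) = Mul(Rational(-237, 8), -8) = 237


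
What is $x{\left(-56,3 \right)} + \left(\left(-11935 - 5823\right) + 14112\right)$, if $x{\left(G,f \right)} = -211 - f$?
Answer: $-3860$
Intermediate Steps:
$x{\left(-56,3 \right)} + \left(\left(-11935 - 5823\right) + 14112\right) = \left(-211 - 3\right) + \left(\left(-11935 - 5823\right) + 14112\right) = \left(-211 - 3\right) + \left(-17758 + 14112\right) = -214 - 3646 = -3860$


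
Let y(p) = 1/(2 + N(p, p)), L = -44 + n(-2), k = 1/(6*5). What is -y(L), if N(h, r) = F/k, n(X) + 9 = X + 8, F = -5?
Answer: 1/148 ≈ 0.0067568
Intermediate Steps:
n(X) = -1 + X (n(X) = -9 + (X + 8) = -9 + (8 + X) = -1 + X)
k = 1/30 ≈ 0.033333
L = -47 (L = -44 + (-1 - 2) = -44 - 3 = -47)
N(h, r) = -150 (N(h, r) = -5/1/30 = -5*30 = -150)
y(p) = -1/148 (y(p) = 1/(2 - 150) = 1/(-148) = -1/148)
-y(L) = -1*(-1/148) = 1/148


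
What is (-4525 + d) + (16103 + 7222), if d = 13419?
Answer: 32219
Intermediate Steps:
(-4525 + d) + (16103 + 7222) = (-4525 + 13419) + (16103 + 7222) = 8894 + 23325 = 32219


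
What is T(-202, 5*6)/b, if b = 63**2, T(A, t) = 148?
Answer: 148/3969 ≈ 0.037289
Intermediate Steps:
b = 3969
T(-202, 5*6)/b = 148/3969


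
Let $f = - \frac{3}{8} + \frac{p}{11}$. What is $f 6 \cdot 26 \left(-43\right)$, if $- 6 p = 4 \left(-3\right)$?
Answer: $\frac{28509}{22} \approx 1295.9$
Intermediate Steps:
$p = 2$ ($p = - \frac{4 \left(-3\right)}{6} = \left(- \frac{1}{6}\right) \left(-12\right) = 2$)
$f = - \frac{17}{88}$ ($f = - \frac{3}{8} + \frac{2}{11} = - \frac{17}{88} \approx -0.19318$)
$f 6 \cdot 26 \left(-43\right) = \left(- \frac{17}{88}\right) 6 \cdot 26 \left(-43\right) = \left(- \frac{51}{44}\right) 26 \left(-43\right) = \left(- \frac{663}{22}\right) \left(-43\right) = \frac{28509}{22}$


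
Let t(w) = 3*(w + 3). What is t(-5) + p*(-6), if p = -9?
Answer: 48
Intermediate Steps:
t(w) = 9 + 3*w (t(w) = 3*(3 + w) = 9 + 3*w)
t(-5) + p*(-6) = (9 + 3*(-5)) - 9*(-6) = (9 - 15) + 54 = -6 + 54 = 48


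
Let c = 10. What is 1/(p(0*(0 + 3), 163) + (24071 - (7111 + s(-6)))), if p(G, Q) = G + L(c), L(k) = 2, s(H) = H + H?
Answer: 1/16974 ≈ 5.8914e-5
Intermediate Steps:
s(H) = 2*H
p(G, Q) = 2 + G (p(G, Q) = G + 2 = 2 + G)
1/(p(0*(0 + 3), 163) + (24071 - (7111 + s(-6)))) = 1/((2 + 0*(0 + 3)) + (24071 - (7111 + 2*(-6)))) = 1/((2 + 0*3) + (24071 - (7111 - 12))) = 1/((2 + 0) + (24071 - 1*7099)) = 1/(2 + (24071 - 7099)) = 1/(2 + 16972) = 1/16974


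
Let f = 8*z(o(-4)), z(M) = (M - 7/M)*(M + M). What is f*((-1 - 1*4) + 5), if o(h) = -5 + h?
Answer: 0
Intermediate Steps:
z(M) = 2*M*(M - 7/M) (z(M) = (M - 7/M)*(2*M) = 2*M*(M - 7/M))
f = 1184 (f = 8*(-14 + 2*(-5 - 4)**2) = 8*(-14 + 2*(-9)**2) = 8*(-14 + 2*81) = 8*(-14 + 162) = 8*148 = 1184)
f*((-1 - 1*4) + 5) = 1184*((-1 - 1*4) + 5) = 1184*((-1 - 4) + 5) = 1184*(-5 + 5) = 1184*0 = 0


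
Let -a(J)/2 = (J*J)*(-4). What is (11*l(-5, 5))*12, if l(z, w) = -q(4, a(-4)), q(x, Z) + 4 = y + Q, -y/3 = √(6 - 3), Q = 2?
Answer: 264 + 396*√3 ≈ 949.89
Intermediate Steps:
y = -3*√3 (y = -3*√(6 - 3) = -3*√3 ≈ -5.1962)
a(J) = 8*J² (a(J) = -2*J*J*(-4) = -2*J²*(-4) = -(-8)*J² = 8*J²)
q(x, Z) = -2 - 3*√3 (q(x, Z) = -4 + (-3*√3 + 2) = -4 + (2 - 3*√3) = -2 - 3*√3)
l(z, w) = 2 + 3*√3 (l(z, w) = -(-2 - 3*√3) = 2 + 3*√3)
(11*l(-5, 5))*12 = (11*(2 + 3*√3))*12 = (22 + 33*√3)*12 = 264 + 396*√3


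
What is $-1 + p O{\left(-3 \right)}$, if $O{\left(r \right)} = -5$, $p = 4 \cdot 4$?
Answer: $-81$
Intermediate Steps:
$p = 16$
$-1 + p O{\left(-3 \right)} = -1 + 16 \left(-5\right) = -1 - 80 = -81$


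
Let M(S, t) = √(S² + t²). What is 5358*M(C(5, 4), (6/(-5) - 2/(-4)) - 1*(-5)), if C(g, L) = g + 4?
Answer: 2679*√9949/5 ≈ 53443.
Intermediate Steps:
C(g, L) = 4 + g
5358*M(C(5, 4), (6/(-5) - 2/(-4)) - 1*(-5)) = 5358*√((4 + 5)² + ((6/(-5) - 2/(-4)) - 1*(-5))²) = 5358*√(9² + ((6*(-⅕) - 2*(-¼)) + 5)²) = 5358*√(81 + ((-6/5 + ½) + 5)²) = 5358*√(81 + (-7/10 + 5)²) = 5358*√(81 + (43/10)²) = 5358*√(81 + 1849/100) = 5358*√(9949/100) = 5358*(√9949/10) = 2679*√9949/5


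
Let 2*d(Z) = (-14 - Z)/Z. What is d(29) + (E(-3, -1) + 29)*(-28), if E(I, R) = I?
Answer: -42267/58 ≈ -728.74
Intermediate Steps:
d(Z) = (-14 - Z)/(2*Z) (d(Z) = ((-14 - Z)/Z)/2 = (-14 - Z)/(2*Z))
d(29) + (E(-3, -1) + 29)*(-28) = (1/2)*(-14 - 1*29)/29 + (-3 + 29)*(-28) = (1/2)*(1/29)*(-14 - 29) + 26*(-28) = (1/2)*(1/29)*(-43) - 728 = -43/58 - 728 = -42267/58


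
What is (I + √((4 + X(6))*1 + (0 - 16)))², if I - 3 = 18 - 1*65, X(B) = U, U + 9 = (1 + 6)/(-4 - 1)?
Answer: 9568/5 - 352*I*√35/5 ≈ 1913.6 - 416.49*I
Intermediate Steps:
U = -52/5 (U = -9 + (1 + 6)/(-4 - 1) = -9 + 7/(-5) = -9 + 7*(-⅕) = -9 - 7/5 = -52/5 ≈ -10.400)
X(B) = -52/5
I = -44 (I = 3 + (18 - 1*65) = 3 + (18 - 65) = 3 - 47 = -44)
(I + √((4 + X(6))*1 + (0 - 16)))² = (-44 + √((4 - 52/5)*1 + (0 - 16)))² = (-44 + √(-32/5*1 - 16))² = (-44 + √(-32/5 - 16))² = (-44 + √(-112/5))² = (-44 + 4*I*√35/5)²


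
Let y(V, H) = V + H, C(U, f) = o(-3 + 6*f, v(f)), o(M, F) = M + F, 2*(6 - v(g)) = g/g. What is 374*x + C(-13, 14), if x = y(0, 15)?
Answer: 11393/2 ≈ 5696.5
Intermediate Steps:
v(g) = 11/2 (v(g) = 6 - g/(2*g) = 6 - ½*1 = 6 - ½ = 11/2)
o(M, F) = F + M
C(U, f) = 5/2 + 6*f (C(U, f) = 11/2 + (-3 + 6*f) = 5/2 + 6*f)
y(V, H) = H + V
x = 15 (x = 15 + 0 = 15)
374*x + C(-13, 14) = 374*15 + (5/2 + 6*14) = 5610 + (5/2 + 84) = 5610 + 173/2 = 11393/2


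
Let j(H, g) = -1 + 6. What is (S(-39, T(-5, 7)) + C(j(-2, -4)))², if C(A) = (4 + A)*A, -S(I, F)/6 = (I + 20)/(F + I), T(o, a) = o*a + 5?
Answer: 994009/529 ≈ 1879.0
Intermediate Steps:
T(o, a) = 5 + a*o (T(o, a) = a*o + 5 = 5 + a*o)
S(I, F) = -6*(20 + I)/(F + I) (S(I, F) = -6*(I + 20)/(F + I) = -6*(20 + I)/(F + I))
j(H, g) = 5
C(A) = A*(4 + A)
(S(-39, T(-5, 7)) + C(j(-2, -4)))² = (6*(-20 - 1*(-39))/((5 + 7*(-5)) - 39) + 5*(4 + 5))² = (6*(-20 + 39)/((5 - 35) - 39) + 5*9)² = (6*19/(-30 - 39) + 45)² = (6*19/(-69) + 45)² = (6*(-1/69)*19 + 45)² = (-38/23 + 45)² = (997/23)² = 994009/529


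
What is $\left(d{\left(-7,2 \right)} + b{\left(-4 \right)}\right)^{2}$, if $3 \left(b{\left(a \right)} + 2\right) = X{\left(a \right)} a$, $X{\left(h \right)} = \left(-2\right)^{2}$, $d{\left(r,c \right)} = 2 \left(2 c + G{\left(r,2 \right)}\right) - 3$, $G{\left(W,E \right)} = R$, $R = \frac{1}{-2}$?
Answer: $\frac{100}{9} \approx 11.111$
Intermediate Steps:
$R = - \frac{1}{2} \approx -0.5$
$G{\left(W,E \right)} = - \frac{1}{2}$
$d{\left(r,c \right)} = -4 + 4 c$ ($d{\left(r,c \right)} = 2 \left(2 c - \frac{1}{2}\right) - 3 = 2 \left(- \frac{1}{2} + 2 c\right) - 3 = \left(-1 + 4 c\right) - 3 = -4 + 4 c$)
$X{\left(h \right)} = 4$
$b{\left(a \right)} = -2 + \frac{4 a}{3}$
$\left(d{\left(-7,2 \right)} + b{\left(-4 \right)}\right)^{2} = \left(\left(-4 + 4 \cdot 2\right) + \left(-2 + \frac{4}{3} \left(-4\right)\right)\right)^{2} = \left(\left(-4 + 8\right) - \frac{22}{3}\right)^{2} = \left(4 - \frac{22}{3}\right)^{2} = \left(- \frac{10}{3}\right)^{2} = \frac{100}{9}$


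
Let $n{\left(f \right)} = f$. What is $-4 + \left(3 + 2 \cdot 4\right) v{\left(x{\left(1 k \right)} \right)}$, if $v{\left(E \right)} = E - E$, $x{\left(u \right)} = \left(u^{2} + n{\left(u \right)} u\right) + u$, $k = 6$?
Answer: $-4$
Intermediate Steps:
$x{\left(u \right)} = u + 2 u^{2}$ ($x{\left(u \right)} = \left(u^{2} + u u\right) + u = \left(u^{2} + u^{2}\right) + u = 2 u^{2} + u = u + 2 u^{2}$)
$v{\left(E \right)} = 0$
$-4 + \left(3 + 2 \cdot 4\right) v{\left(x{\left(1 k \right)} \right)} = -4 + \left(3 + 2 \cdot 4\right) 0 = -4 + \left(3 + 8\right) 0 = -4 + 11 \cdot 0 = -4 + 0 = -4$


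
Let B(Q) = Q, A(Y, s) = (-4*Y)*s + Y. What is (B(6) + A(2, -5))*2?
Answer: 96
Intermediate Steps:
A(Y, s) = Y - 4*Y*s (A(Y, s) = -4*Y*s + Y = Y - 4*Y*s)
(B(6) + A(2, -5))*2 = (6 + 2*(1 - 4*(-5)))*2 = (6 + 2*(1 + 20))*2 = (6 + 2*21)*2 = (6 + 42)*2 = 48*2 = 96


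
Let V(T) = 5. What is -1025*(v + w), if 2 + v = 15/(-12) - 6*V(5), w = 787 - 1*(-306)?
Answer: -4344975/4 ≈ -1.0862e+6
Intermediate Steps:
w = 1093 (w = 787 + 306 = 1093)
v = -133/4 (v = -2 + (15/(-12) - 6*5) = -2 + (15*(-1/12) - 30) = -2 + (-5/4 - 30) = -2 - 125/4 = -133/4 ≈ -33.250)
-1025*(v + w) = -1025*(-133/4 + 1093) = -1025*4239/4 = -4344975/4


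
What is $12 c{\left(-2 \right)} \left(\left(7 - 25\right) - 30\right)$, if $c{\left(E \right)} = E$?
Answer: $1152$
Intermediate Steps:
$12 c{\left(-2 \right)} \left(\left(7 - 25\right) - 30\right) = 12 \left(-2\right) \left(\left(7 - 25\right) - 30\right) = - 24 \left(-18 - 30\right) = \left(-24\right) \left(-48\right) = 1152$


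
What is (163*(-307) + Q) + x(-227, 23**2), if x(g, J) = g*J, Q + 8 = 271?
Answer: -169861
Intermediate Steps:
Q = 263 (Q = -8 + 271 = 263)
x(g, J) = J*g
(163*(-307) + Q) + x(-227, 23**2) = (163*(-307) + 263) + 23**2*(-227) = (-50041 + 263) + 529*(-227) = -49778 - 120083 = -169861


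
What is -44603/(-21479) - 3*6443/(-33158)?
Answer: 40300295/15153206 ≈ 2.6595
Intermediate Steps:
-44603/(-21479) - 3*6443/(-33158) = -44603*(-1/21479) - 19329*(-1/33158) = 949/457 + 19329/33158 = 40300295/15153206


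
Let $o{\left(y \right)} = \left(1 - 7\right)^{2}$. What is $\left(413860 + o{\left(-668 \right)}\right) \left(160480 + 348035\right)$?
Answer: $210472324440$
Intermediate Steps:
$o{\left(y \right)} = 36$ ($o{\left(y \right)} = \left(-6\right)^{2} = 36$)
$\left(413860 + o{\left(-668 \right)}\right) \left(160480 + 348035\right) = \left(413860 + 36\right) \left(160480 + 348035\right) = 413896 \cdot 508515 = 210472324440$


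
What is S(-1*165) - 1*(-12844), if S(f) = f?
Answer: 12679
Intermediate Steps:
S(-1*165) - 1*(-12844) = -1*165 - 1*(-12844) = -165 + 12844 = 12679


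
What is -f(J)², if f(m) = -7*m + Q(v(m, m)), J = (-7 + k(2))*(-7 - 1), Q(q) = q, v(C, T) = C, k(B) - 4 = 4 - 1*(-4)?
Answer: -57600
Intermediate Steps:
k(B) = 12 (k(B) = 4 + (4 - 1*(-4)) = 4 + (4 + 4) = 4 + 8 = 12)
J = -40 (J = (-7 + 12)*(-7 - 1) = 5*(-8) = -40)
f(m) = -6*m (f(m) = -7*m + m = -6*m)
-f(J)² = -(-6*(-40))² = -1*240² = -1*57600 = -57600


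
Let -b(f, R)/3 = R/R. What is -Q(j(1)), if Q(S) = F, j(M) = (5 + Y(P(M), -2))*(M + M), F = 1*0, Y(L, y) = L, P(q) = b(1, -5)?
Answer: 0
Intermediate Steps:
b(f, R) = -3 (b(f, R) = -3*R/R = -3*1 = -3)
P(q) = -3
F = 0
j(M) = 4*M (j(M) = (5 - 3)*(M + M) = 2*(2*M) = 4*M)
Q(S) = 0
-Q(j(1)) = -1*0 = 0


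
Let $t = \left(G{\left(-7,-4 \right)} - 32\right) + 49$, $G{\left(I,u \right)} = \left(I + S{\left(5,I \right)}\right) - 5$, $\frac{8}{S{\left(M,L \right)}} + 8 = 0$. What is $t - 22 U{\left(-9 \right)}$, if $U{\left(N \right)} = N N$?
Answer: $-1778$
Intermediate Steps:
$S{\left(M,L \right)} = -1$ ($S{\left(M,L \right)} = \frac{8}{-8 + 0} = \frac{8}{-8} = 8 \left(- \frac{1}{8}\right) = -1$)
$G{\left(I,u \right)} = -6 + I$ ($G{\left(I,u \right)} = \left(I - 1\right) - 5 = \left(-1 + I\right) - 5 = -6 + I$)
$U{\left(N \right)} = N^{2}$
$t = 4$ ($t = \left(\left(-6 - 7\right) - 32\right) + 49 = \left(-13 - 32\right) + 49 = -45 + 49 = 4$)
$t - 22 U{\left(-9 \right)} = 4 - 22 \left(-9\right)^{2} = 4 - 1782 = -1778$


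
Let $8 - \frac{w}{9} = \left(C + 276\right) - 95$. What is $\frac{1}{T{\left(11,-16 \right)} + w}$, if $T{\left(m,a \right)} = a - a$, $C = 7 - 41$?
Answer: $- \frac{1}{1251} \approx -0.00079936$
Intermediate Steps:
$C = -34$
$w = -1251$ ($w = 72 - 9 \left(\left(-34 + 276\right) - 95\right) = 72 - 9 \left(242 - 95\right) = 72 - 1323 = -1251$)
$T{\left(m,a \right)} = 0$
$\frac{1}{T{\left(11,-16 \right)} + w} = \frac{1}{0 - 1251} = \frac{1}{-1251} = - \frac{1}{1251}$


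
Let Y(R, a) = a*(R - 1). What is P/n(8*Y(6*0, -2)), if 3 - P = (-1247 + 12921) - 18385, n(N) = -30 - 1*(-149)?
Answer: 6714/119 ≈ 56.420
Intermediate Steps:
Y(R, a) = a*(-1 + R)
n(N) = 119 (n(N) = -30 + 149 = 119)
P = 6714 (P = 3 - ((-1247 + 12921) - 18385) = 3 - (11674 - 18385) = 3 - 1*(-6711) = 3 + 6711 = 6714)
P/n(8*Y(6*0, -2)) = 6714/119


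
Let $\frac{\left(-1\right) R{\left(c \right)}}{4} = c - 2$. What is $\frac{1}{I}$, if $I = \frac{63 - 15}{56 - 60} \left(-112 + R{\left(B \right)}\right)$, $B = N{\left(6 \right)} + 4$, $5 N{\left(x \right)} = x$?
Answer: $\frac{5}{7488} \approx 0.00066774$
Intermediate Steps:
$N{\left(x \right)} = \frac{x}{5}$
$B = \frac{26}{5}$ ($B = \frac{1}{5} \cdot 6 + 4 = \frac{6}{5} + 4 = \frac{26}{5} \approx 5.2$)
$R{\left(c \right)} = 8 - 4 c$ ($R{\left(c \right)} = - 4 \left(c - 2\right) = - 4 \left(-2 + c\right) = 8 - 4 c$)
$I = \frac{7488}{5}$ ($I = \frac{63 - 15}{56 - 60} \left(-112 + \left(8 - \frac{104}{5}\right)\right) = \frac{48}{-4} \left(-112 + \left(8 - \frac{104}{5}\right)\right) = 48 \left(- \frac{1}{4}\right) \left(-112 - \frac{64}{5}\right) = \left(-12\right) \left(- \frac{624}{5}\right) = \frac{7488}{5} \approx 1497.6$)
$\frac{1}{I} = \frac{1}{\frac{7488}{5}} = \frac{5}{7488}$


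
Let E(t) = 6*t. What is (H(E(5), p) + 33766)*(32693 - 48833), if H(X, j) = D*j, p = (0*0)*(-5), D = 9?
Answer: -544983240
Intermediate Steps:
p = 0 (p = 0*(-5) = 0)
H(X, j) = 9*j
(H(E(5), p) + 33766)*(32693 - 48833) = (9*0 + 33766)*(32693 - 48833) = (0 + 33766)*(-16140) = 33766*(-16140) = -544983240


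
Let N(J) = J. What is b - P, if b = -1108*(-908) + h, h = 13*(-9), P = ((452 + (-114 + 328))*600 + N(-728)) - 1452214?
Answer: 2059289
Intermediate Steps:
P = -1053342 (P = ((452 + (-114 + 328))*600 - 728) - 1452214 = ((452 + 214)*600 - 728) - 1452214 = (666*600 - 728) - 1452214 = (399600 - 728) - 1452214 = 398872 - 1452214 = -1053342)
h = -117
b = 1005947 (b = -1108*(-908) - 117 = 1006064 - 117 = 1005947)
b - P = 1005947 - 1*(-1053342) = 1005947 + 1053342 = 2059289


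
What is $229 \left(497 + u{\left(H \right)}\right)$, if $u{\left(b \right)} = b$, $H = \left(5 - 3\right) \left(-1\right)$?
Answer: $113355$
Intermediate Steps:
$H = -2$ ($H = 2 \left(-1\right) = -2$)
$229 \left(497 + u{\left(H \right)}\right) = 229 \left(497 - 2\right) = 229 \cdot 495 = 113355$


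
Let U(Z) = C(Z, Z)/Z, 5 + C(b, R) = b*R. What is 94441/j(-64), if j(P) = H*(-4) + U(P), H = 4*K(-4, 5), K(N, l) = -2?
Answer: -6044224/2043 ≈ -2958.5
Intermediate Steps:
C(b, R) = -5 + R*b (C(b, R) = -5 + b*R = -5 + R*b)
U(Z) = (-5 + Z**2)/Z (U(Z) = (-5 + Z*Z)/Z = (-5 + Z**2)/Z)
H = -8 (H = 4*(-2) = -8)
j(P) = 32 + P - 5/P (j(P) = -8*(-4) + (P - 5/P) = 32 + (P - 5/P) = 32 + P - 5/P)
94441/j(-64) = 94441/(32 - 64 - 5/(-64)) = 94441/(32 - 64 - 5*(-1/64)) = 94441/(32 - 64 + 5/64) = 94441/(-2043/64) = 94441*(-64/2043) = -6044224/2043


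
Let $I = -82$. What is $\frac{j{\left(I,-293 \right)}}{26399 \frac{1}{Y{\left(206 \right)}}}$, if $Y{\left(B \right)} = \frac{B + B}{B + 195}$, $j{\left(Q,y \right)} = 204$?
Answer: $\frac{84048}{10585999} \approx 0.0079395$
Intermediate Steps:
$Y{\left(B \right)} = \frac{2 B}{195 + B}$
$\frac{j{\left(I,-293 \right)}}{26399 \frac{1}{Y{\left(206 \right)}}} = \frac{204}{26399 \frac{1}{2 \cdot 206 \frac{1}{195 + 206}}} = \frac{204}{26399 \frac{1}{2 \cdot 206 \cdot \frac{1}{401}}} = \frac{204}{26399 \frac{1}{\frac{412}{401}}} = \frac{204}{26399 \cdot \frac{401}{412}} = \frac{204}{\frac{10585999}{412}} = 204 \cdot \frac{412}{10585999} = \frac{84048}{10585999}$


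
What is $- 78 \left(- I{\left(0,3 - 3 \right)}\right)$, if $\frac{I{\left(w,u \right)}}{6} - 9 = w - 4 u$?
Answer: $4212$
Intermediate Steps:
$I{\left(w,u \right)} = 54 - 24 u + 6 w$ ($I{\left(w,u \right)} = 54 + 6 \left(w - 4 u\right) = 54 - \left(- 6 w + 24 u\right) = 54 - 24 u + 6 w$)
$- 78 \left(- I{\left(0,3 - 3 \right)}\right) = - 78 \left(- (54 - 24 \left(3 - 3\right) + 6 \cdot 0)\right) = - 78 \left(- (54 - 24 \left(3 - 3\right) + 0)\right) = - 78 \left(- (54 - 0 + 0)\right) = - 78 \left(- (54 + 0 + 0)\right) = - 78 \left(\left(-1\right) 54\right) = \left(-78\right) \left(-54\right) = 4212$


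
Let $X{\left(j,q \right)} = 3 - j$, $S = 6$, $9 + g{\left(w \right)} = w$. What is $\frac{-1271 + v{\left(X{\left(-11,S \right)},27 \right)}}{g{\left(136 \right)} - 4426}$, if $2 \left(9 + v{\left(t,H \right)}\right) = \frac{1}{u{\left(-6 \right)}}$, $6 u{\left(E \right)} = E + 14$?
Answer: $\frac{10237}{34392} \approx 0.29766$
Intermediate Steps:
$g{\left(w \right)} = -9 + w$
$u{\left(E \right)} = \frac{7}{3} + \frac{E}{6}$ ($u{\left(E \right)} = \frac{E + 14}{6} = \frac{14 + E}{6} = \frac{7}{3} + \frac{E}{6}$)
$v{\left(t,H \right)} = - \frac{69}{8}$ ($v{\left(t,H \right)} = -9 + \frac{1}{2 \left(\frac{7}{3} + \frac{1}{6} \left(-6\right)\right)} = -9 + \frac{1}{2 \left(\frac{7}{3} - 1\right)} = -9 + \frac{1}{2 \cdot \frac{4}{3}} = -9 + \frac{1}{2} \cdot \frac{3}{4} = -9 + \frac{3}{8} = - \frac{69}{8}$)
$\frac{-1271 + v{\left(X{\left(-11,S \right)},27 \right)}}{g{\left(136 \right)} - 4426} = \frac{-1271 - \frac{69}{8}}{\left(-9 + 136\right) - 4426} = - \frac{10237}{8 \left(127 - 4426\right)} = - \frac{10237}{8 \left(-4299\right)} = \left(- \frac{10237}{8}\right) \left(- \frac{1}{4299}\right) = \frac{10237}{34392}$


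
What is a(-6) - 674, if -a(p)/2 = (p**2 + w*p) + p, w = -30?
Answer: -1094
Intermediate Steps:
a(p) = -2*p**2 + 58*p (a(p) = -2*((p**2 - 30*p) + p) = -2*(p**2 - 29*p) = -2*p**2 + 58*p)
a(-6) - 674 = 2*(-6)*(29 - 1*(-6)) - 674 = 2*(-6)*(29 + 6) - 674 = 2*(-6)*35 - 674 = -420 - 674 = -1094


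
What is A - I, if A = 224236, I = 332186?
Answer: -107950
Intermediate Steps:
A - I = 224236 - 1*332186 = 224236 - 332186 = -107950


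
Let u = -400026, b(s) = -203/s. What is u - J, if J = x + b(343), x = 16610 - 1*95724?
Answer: -15724659/49 ≈ -3.2091e+5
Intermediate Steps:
x = -79114 (x = 16610 - 95724 = -79114)
J = -3876615/49 (J = -79114 - 203/343 = -79114 - 203*1/343 = -79114 - 29/49 = -3876615/49 ≈ -79115.)
u - J = -400026 - 1*(-3876615/49) = -400026 + 3876615/49 = -15724659/49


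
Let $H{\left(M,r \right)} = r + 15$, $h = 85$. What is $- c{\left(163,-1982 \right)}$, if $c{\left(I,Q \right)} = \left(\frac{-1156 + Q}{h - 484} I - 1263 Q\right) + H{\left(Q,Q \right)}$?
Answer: $- \frac{332843265}{133} \approx -2.5026 \cdot 10^{6}$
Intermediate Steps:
$H{\left(M,r \right)} = 15 + r$
$c{\left(I,Q \right)} = 15 - 1262 Q + I \left(\frac{1156}{399} - \frac{Q}{399}\right)$ ($c{\left(I,Q \right)} = \left(\frac{-1156 + Q}{85 - 484} I - 1263 Q\right) + \left(15 + Q\right) = \left(\frac{-1156 + Q}{-399} I - 1263 Q\right) + \left(15 + Q\right) = \left(\left(-1156 + Q\right) \left(- \frac{1}{399}\right) I - 1263 Q\right) + \left(15 + Q\right) = \left(\left(\frac{1156}{399} - \frac{Q}{399}\right) I - 1263 Q\right) + \left(15 + Q\right) = \left(I \left(\frac{1156}{399} - \frac{Q}{399}\right) - 1263 Q\right) + \left(15 + Q\right) = \left(- 1263 Q + I \left(\frac{1156}{399} - \frac{Q}{399}\right)\right) + \left(15 + Q\right) = 15 - 1262 Q + I \left(\frac{1156}{399} - \frac{Q}{399}\right)$)
$- c{\left(163,-1982 \right)} = - (15 - -2501284 + \frac{1156}{399} \cdot 163 - \frac{163}{399} \left(-1982\right)) = - (15 + 2501284 + \frac{188428}{399} + \frac{323066}{399}) = \left(-1\right) \frac{332843265}{133} = - \frac{332843265}{133}$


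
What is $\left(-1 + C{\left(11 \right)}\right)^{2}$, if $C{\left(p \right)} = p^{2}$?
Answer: $14400$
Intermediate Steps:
$\left(-1 + C{\left(11 \right)}\right)^{2} = \left(-1 + 11^{2}\right)^{2} = \left(-1 + 121\right)^{2} = 120^{2} = 14400$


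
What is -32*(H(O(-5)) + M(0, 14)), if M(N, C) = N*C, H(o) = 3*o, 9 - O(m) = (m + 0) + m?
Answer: -1824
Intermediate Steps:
O(m) = 9 - 2*m (O(m) = 9 - ((m + 0) + m) = 9 - (m + m) = 9 - 2*m)
M(N, C) = C*N
-32*(H(O(-5)) + M(0, 14)) = -32*(3*(9 - 2*(-5)) + 14*0) = -32*(3*(9 + 10) + 0) = -32*(3*19 + 0) = -32*(57 + 0) = -32*57 = -1824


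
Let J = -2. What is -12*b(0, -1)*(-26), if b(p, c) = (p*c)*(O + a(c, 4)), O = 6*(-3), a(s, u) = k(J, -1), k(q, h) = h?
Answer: 0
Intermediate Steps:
a(s, u) = -1
O = -18
b(p, c) = -19*c*p (b(p, c) = (p*c)*(-18 - 1) = (c*p)*(-19) = -19*c*p)
-12*b(0, -1)*(-26) = -(-228)*(-1)*0*(-26) = -12*0*(-26) = 0*(-26) = 0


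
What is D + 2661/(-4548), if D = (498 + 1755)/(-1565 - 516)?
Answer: -5261395/3154796 ≈ -1.6677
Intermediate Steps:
D = -2253/2081 (D = 2253/(-2081) = 2253*(-1/2081) = -2253/2081 ≈ -1.0827)
D + 2661/(-4548) = -2253/2081 + 2661/(-4548) = -2253/2081 + 2661*(-1/4548) = -2253/2081 - 887/1516 = -5261395/3154796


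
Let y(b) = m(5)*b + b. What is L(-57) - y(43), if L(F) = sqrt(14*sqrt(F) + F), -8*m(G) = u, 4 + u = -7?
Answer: -817/8 + sqrt(-57 + 14*I*sqrt(57)) ≈ -96.509 + 9.4098*I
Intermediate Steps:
u = -11 (u = -4 - 7 = -11)
m(G) = 11/8 (m(G) = -1/8*(-11) = 11/8)
L(F) = sqrt(F + 14*sqrt(F))
y(b) = 19*b/8 (y(b) = 11*b/8 + b = 19*b/8)
L(-57) - y(43) = sqrt(-57 + 14*sqrt(-57)) - 19*43/8 = sqrt(-57 + 14*(I*sqrt(57))) - 1*817/8 = sqrt(-57 + 14*I*sqrt(57)) - 817/8 = -817/8 + sqrt(-57 + 14*I*sqrt(57))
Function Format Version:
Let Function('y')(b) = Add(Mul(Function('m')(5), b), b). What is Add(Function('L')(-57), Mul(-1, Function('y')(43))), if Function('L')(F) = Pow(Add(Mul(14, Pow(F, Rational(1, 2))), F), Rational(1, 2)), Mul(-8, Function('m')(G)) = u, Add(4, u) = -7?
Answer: Add(Rational(-817, 8), Pow(Add(-57, Mul(14, I, Pow(57, Rational(1, 2)))), Rational(1, 2))) ≈ Add(-96.509, Mul(9.4098, I))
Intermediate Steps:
u = -11 (u = Add(-4, -7) = -11)
Function('m')(G) = Rational(11, 8) (Function('m')(G) = Mul(Rational(-1, 8), -11) = Rational(11, 8))
Function('L')(F) = Pow(Add(F, Mul(14, Pow(F, Rational(1, 2)))), Rational(1, 2))
Function('y')(b) = Mul(Rational(19, 8), b) (Function('y')(b) = Add(Mul(Rational(11, 8), b), b) = Mul(Rational(19, 8), b))
Add(Function('L')(-57), Mul(-1, Function('y')(43))) = Add(Pow(Add(-57, Mul(14, Pow(-57, Rational(1, 2)))), Rational(1, 2)), Mul(-1, Mul(Rational(19, 8), 43))) = Add(Pow(Add(-57, Mul(14, Mul(I, Pow(57, Rational(1, 2))))), Rational(1, 2)), Mul(-1, Rational(817, 8))) = Add(Pow(Add(-57, Mul(14, I, Pow(57, Rational(1, 2)))), Rational(1, 2)), Rational(-817, 8)) = Add(Rational(-817, 8), Pow(Add(-57, Mul(14, I, Pow(57, Rational(1, 2)))), Rational(1, 2)))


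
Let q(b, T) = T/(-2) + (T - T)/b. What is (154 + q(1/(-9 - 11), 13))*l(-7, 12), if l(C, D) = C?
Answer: -2065/2 ≈ -1032.5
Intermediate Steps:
q(b, T) = -T/2 (q(b, T) = T*(-½) + 0/b = -T/2 + 0 = -T/2)
(154 + q(1/(-9 - 11), 13))*l(-7, 12) = (154 - ½*13)*(-7) = (154 - 13/2)*(-7) = (295/2)*(-7) = -2065/2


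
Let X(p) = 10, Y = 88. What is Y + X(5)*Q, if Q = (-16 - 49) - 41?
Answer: -972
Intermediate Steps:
Q = -106 (Q = -65 - 41 = -106)
Y + X(5)*Q = 88 + 10*(-106) = 88 - 1060 = -972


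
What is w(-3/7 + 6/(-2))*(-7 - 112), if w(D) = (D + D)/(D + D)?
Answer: -119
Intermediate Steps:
w(D) = 1 (w(D) = (2*D)/((2*D)) = (2*D)*(1/(2*D)) = 1)
w(-3/7 + 6/(-2))*(-7 - 112) = 1*(-7 - 112) = 1*(-119) = -119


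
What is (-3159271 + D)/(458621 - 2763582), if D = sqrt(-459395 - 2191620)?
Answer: 3159271/2304961 - I*sqrt(2651015)/2304961 ≈ 1.3706 - 0.00070639*I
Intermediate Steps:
D = I*sqrt(2651015) (D = sqrt(-2651015) = I*sqrt(2651015) ≈ 1628.2*I)
(-3159271 + D)/(458621 - 2763582) = (-3159271 + I*sqrt(2651015))/(458621 - 2763582) = (-3159271 + I*sqrt(2651015))/(-2304961) = (-3159271 + I*sqrt(2651015))*(-1/2304961) = 3159271/2304961 - I*sqrt(2651015)/2304961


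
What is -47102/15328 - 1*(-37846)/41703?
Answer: -692095609/319611792 ≈ -2.1654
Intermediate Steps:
-47102/15328 - 1*(-37846)/41703 = -47102*1/15328 + 37846*(1/41703) = -23551/7664 + 37846/41703 = -692095609/319611792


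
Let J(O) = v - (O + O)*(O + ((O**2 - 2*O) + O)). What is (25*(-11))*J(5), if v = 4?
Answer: 67650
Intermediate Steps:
J(O) = 4 - 2*O**3 (J(O) = 4 - (O + O)*(O + ((O**2 - 2*O) + O)) = 4 - 2*O*(O + (O**2 - O)) = 4 - 2*O*O**2 = 4 - 2*O**3)
(25*(-11))*J(5) = (25*(-11))*(4 - 2*5**3) = -275*(4 - 2*125) = -275*(4 - 250) = -275*(-246) = 67650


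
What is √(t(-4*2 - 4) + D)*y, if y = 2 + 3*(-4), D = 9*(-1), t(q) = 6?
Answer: -10*I*√3 ≈ -17.32*I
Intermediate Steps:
D = -9
y = -10 (y = 2 - 12 = -10)
√(t(-4*2 - 4) + D)*y = √(6 - 9)*(-10) = √(-3)*(-10) = (I*√3)*(-10) = -10*I*√3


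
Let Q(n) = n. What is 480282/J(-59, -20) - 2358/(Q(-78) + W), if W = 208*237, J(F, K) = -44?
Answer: -179080479/16406 ≈ -10916.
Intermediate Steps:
W = 49296
480282/J(-59, -20) - 2358/(Q(-78) + W) = 480282/(-44) - 2358/(-78 + 49296) = 480282*(-1/44) - 2358/49218 = -21831/2 - 2358*1/49218 = -21831/2 - 393/8203 = -179080479/16406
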